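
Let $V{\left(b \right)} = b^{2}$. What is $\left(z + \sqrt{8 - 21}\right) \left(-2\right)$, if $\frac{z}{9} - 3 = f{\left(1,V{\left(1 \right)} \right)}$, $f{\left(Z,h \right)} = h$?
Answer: $-72 - 2 i \sqrt{13} \approx -72.0 - 7.2111 i$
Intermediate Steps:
$z = 36$ ($z = 27 + 9 \cdot 1^{2} = 27 + 9 \cdot 1 = 27 + 9 = 36$)
$\left(z + \sqrt{8 - 21}\right) \left(-2\right) = \left(36 + \sqrt{8 - 21}\right) \left(-2\right) = \left(36 + \sqrt{-13}\right) \left(-2\right) = \left(36 + i \sqrt{13}\right) \left(-2\right) = -72 - 2 i \sqrt{13}$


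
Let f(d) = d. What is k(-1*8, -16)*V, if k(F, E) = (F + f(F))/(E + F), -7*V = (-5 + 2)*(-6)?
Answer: -12/7 ≈ -1.7143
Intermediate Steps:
V = -18/7 (V = -(-5 + 2)*(-6)/7 = -(-3)*(-6)/7 = -⅐*18 = -18/7 ≈ -2.5714)
k(F, E) = 2*F/(E + F) (k(F, E) = (F + F)/(E + F) = (2*F)/(E + F) = 2*F/(E + F))
k(-1*8, -16)*V = (2*(-1*8)/(-16 - 1*8))*(-18/7) = (2*(-8)/(-16 - 8))*(-18/7) = (2*(-8)/(-24))*(-18/7) = (2*(-8)*(-1/24))*(-18/7) = (⅔)*(-18/7) = -12/7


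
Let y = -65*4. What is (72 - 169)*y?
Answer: 25220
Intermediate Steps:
y = -260
(72 - 169)*y = (72 - 169)*(-260) = -97*(-260) = 25220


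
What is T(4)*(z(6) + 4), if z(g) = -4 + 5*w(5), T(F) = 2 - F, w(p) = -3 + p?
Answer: -20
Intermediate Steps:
z(g) = 6 (z(g) = -4 + 5*(-3 + 5) = -4 + 5*2 = -4 + 10 = 6)
T(4)*(z(6) + 4) = (2 - 1*4)*(6 + 4) = (2 - 4)*10 = -2*10 = -20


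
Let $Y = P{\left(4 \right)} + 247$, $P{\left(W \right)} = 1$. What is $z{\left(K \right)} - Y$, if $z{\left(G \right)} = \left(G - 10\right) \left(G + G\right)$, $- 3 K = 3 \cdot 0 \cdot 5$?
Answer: $-248$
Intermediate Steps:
$K = 0$ ($K = - \frac{3 \cdot 0 \cdot 5}{3} = - \frac{0 \cdot 5}{3} = \left(- \frac{1}{3}\right) 0 = 0$)
$z{\left(G \right)} = 2 G \left(-10 + G\right)$ ($z{\left(G \right)} = \left(-10 + G\right) 2 G = 2 G \left(-10 + G\right)$)
$Y = 248$ ($Y = 1 + 247 = 248$)
$z{\left(K \right)} - Y = 2 \cdot 0 \left(-10 + 0\right) - 248 = 2 \cdot 0 \left(-10\right) - 248 = 0 - 248 = -248$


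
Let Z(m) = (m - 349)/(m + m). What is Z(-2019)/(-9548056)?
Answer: -148/2409690633 ≈ -6.1419e-8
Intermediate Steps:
Z(m) = (-349 + m)/(2*m) (Z(m) = (-349 + m)/((2*m)) = (-349 + m)*(1/(2*m)) = (-349 + m)/(2*m))
Z(-2019)/(-9548056) = ((½)*(-349 - 2019)/(-2019))/(-9548056) = ((½)*(-1/2019)*(-2368))*(-1/9548056) = (1184/2019)*(-1/9548056) = -148/2409690633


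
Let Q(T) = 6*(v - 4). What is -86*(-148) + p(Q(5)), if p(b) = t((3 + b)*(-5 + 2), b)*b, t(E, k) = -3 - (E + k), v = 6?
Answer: 13088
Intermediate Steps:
t(E, k) = -3 - E - k (t(E, k) = -3 + (-E - k) = -3 - E - k)
Q(T) = 12 (Q(T) = 6*(6 - 4) = 6*2 = 12)
p(b) = b*(6 + 2*b) (p(b) = (-3 - (3 + b)*(-5 + 2) - b)*b = (-3 - (3 + b)*(-3) - b)*b = (-3 - (-9 - 3*b) - b)*b = (-3 + (9 + 3*b) - b)*b = (6 + 2*b)*b = b*(6 + 2*b))
-86*(-148) + p(Q(5)) = -86*(-148) + 2*12*(3 + 12) = 12728 + 2*12*15 = 12728 + 360 = 13088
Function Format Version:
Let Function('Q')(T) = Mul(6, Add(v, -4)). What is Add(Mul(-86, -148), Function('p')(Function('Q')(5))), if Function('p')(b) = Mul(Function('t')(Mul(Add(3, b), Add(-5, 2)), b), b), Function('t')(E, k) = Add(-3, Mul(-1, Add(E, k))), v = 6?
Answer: 13088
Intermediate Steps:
Function('t')(E, k) = Add(-3, Mul(-1, E), Mul(-1, k)) (Function('t')(E, k) = Add(-3, Add(Mul(-1, E), Mul(-1, k))) = Add(-3, Mul(-1, E), Mul(-1, k)))
Function('Q')(T) = 12 (Function('Q')(T) = Mul(6, Add(6, -4)) = Mul(6, 2) = 12)
Function('p')(b) = Mul(b, Add(6, Mul(2, b))) (Function('p')(b) = Mul(Add(-3, Mul(-1, Mul(Add(3, b), Add(-5, 2))), Mul(-1, b)), b) = Mul(Add(-3, Mul(-1, Mul(Add(3, b), -3)), Mul(-1, b)), b) = Mul(Add(-3, Mul(-1, Add(-9, Mul(-3, b))), Mul(-1, b)), b) = Mul(Add(-3, Add(9, Mul(3, b)), Mul(-1, b)), b) = Mul(Add(6, Mul(2, b)), b) = Mul(b, Add(6, Mul(2, b))))
Add(Mul(-86, -148), Function('p')(Function('Q')(5))) = Add(Mul(-86, -148), Mul(2, 12, Add(3, 12))) = Add(12728, Mul(2, 12, 15)) = Add(12728, 360) = 13088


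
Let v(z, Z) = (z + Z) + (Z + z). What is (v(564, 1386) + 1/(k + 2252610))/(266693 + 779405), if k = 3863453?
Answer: 23852645701/6398001272174 ≈ 0.0037281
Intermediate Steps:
v(z, Z) = 2*Z + 2*z (v(z, Z) = (Z + z) + (Z + z) = 2*Z + 2*z)
(v(564, 1386) + 1/(k + 2252610))/(266693 + 779405) = ((2*1386 + 2*564) + 1/(3863453 + 2252610))/(266693 + 779405) = ((2772 + 1128) + 1/6116063)/1046098 = (3900 + 1/6116063)*(1/1046098) = (23852645701/6116063)*(1/1046098) = 23852645701/6398001272174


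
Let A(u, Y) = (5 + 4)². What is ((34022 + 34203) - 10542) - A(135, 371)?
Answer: 57602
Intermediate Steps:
A(u, Y) = 81 (A(u, Y) = 9² = 81)
((34022 + 34203) - 10542) - A(135, 371) = ((34022 + 34203) - 10542) - 1*81 = (68225 - 10542) - 81 = 57683 - 81 = 57602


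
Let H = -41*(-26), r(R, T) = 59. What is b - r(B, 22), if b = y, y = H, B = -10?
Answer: 1007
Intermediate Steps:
H = 1066
y = 1066
b = 1066
b - r(B, 22) = 1066 - 1*59 = 1066 - 59 = 1007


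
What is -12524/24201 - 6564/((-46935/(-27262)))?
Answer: -481255860812/126208215 ≈ -3813.2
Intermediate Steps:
-12524/24201 - 6564/((-46935/(-27262))) = -12524*1/24201 - 6564/((-46935*(-1/27262))) = -12524/24201 - 6564/46935/27262 = -12524/24201 - 6564*27262/46935 = -12524/24201 - 59649256/15645 = -481255860812/126208215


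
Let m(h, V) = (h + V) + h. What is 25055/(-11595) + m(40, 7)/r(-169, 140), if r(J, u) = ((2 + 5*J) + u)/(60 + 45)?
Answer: -24706798/1630257 ≈ -15.155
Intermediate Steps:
m(h, V) = V + 2*h (m(h, V) = (V + h) + h = V + 2*h)
r(J, u) = 2/105 + J/21 + u/105 (r(J, u) = (2 + u + 5*J)/105 = (2 + u + 5*J)*(1/105) = 2/105 + J/21 + u/105)
25055/(-11595) + m(40, 7)/r(-169, 140) = 25055/(-11595) + (7 + 2*40)/(2/105 + (1/21)*(-169) + (1/105)*140) = 25055*(-1/11595) + (7 + 80)/(2/105 - 169/21 + 4/3) = -5011/2319 + 87/(-703/105) = -5011/2319 + 87*(-105/703) = -5011/2319 - 9135/703 = -24706798/1630257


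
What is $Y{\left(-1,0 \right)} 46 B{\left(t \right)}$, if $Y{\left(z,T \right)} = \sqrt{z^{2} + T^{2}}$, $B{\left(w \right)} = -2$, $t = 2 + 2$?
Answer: $-92$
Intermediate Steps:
$t = 4$
$Y{\left(z,T \right)} = \sqrt{T^{2} + z^{2}}$
$Y{\left(-1,0 \right)} 46 B{\left(t \right)} = \sqrt{0^{2} + \left(-1\right)^{2}} \cdot 46 \left(-2\right) = \sqrt{0 + 1} \cdot 46 \left(-2\right) = \sqrt{1} \cdot 46 \left(-2\right) = 1 \cdot 46 \left(-2\right) = 46 \left(-2\right) = -92$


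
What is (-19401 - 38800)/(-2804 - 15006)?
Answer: 4477/1370 ≈ 3.2679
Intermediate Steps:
(-19401 - 38800)/(-2804 - 15006) = -58201/(-17810) = -58201*(-1/17810) = 4477/1370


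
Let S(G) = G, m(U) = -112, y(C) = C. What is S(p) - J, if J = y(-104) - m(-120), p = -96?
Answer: -104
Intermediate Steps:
J = 8 (J = -104 - 1*(-112) = -104 + 112 = 8)
S(p) - J = -96 - 1*8 = -96 - 8 = -104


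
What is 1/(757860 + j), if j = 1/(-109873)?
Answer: 109873/83268351779 ≈ 1.3195e-6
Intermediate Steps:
j = -1/109873 ≈ -9.1014e-6
1/(757860 + j) = 1/(757860 - 1/109873) = 1/(83268351779/109873) = 109873/83268351779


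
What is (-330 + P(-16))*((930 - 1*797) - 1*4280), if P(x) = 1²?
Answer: 1364363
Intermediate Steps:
P(x) = 1
(-330 + P(-16))*((930 - 1*797) - 1*4280) = (-330 + 1)*((930 - 1*797) - 1*4280) = -329*((930 - 797) - 4280) = -329*(133 - 4280) = -329*(-4147) = 1364363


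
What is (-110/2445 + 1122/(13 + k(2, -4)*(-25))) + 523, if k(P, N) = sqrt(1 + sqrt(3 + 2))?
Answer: 255725/489 + 1122/(13 - 25*sqrt(1 + sqrt(5))) ≈ 487.86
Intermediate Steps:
k(P, N) = sqrt(1 + sqrt(5))
(-110/2445 + 1122/(13 + k(2, -4)*(-25))) + 523 = (-110/2445 + 1122/(13 + sqrt(1 + sqrt(5))*(-25))) + 523 = (-110*1/2445 + 1122/(13 - 25*sqrt(1 + sqrt(5)))) + 523 = (-22/489 + 1122/(13 - 25*sqrt(1 + sqrt(5)))) + 523 = 255725/489 + 1122/(13 - 25*sqrt(1 + sqrt(5)))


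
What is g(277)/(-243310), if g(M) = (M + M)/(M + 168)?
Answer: -277/54136475 ≈ -5.1167e-6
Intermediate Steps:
g(M) = 2*M/(168 + M) (g(M) = (2*M)/(168 + M) = 2*M/(168 + M))
g(277)/(-243310) = (2*277/(168 + 277))/(-243310) = (2*277/445)*(-1/243310) = (2*277*(1/445))*(-1/243310) = (554/445)*(-1/243310) = -277/54136475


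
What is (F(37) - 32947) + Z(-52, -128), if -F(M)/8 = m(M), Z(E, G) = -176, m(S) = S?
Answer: -33419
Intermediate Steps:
F(M) = -8*M
(F(37) - 32947) + Z(-52, -128) = (-8*37 - 32947) - 176 = (-296 - 32947) - 176 = -33243 - 176 = -33419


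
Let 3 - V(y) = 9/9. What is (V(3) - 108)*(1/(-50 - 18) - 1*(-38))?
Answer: -136899/34 ≈ -4026.4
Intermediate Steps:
V(y) = 2 (V(y) = 3 - 9/9 = 3 - 1*1 = 3 - 1 = 2)
(V(3) - 108)*(1/(-50 - 18) - 1*(-38)) = (2 - 108)*(1/(-50 - 18) - 1*(-38)) = -106*(1/(-68) + 38) = -106*(-1/68 + 38) = -106*2583/68 = -136899/34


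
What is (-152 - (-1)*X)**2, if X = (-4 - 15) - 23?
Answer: 37636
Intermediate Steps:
X = -42 (X = -19 - 23 = -42)
(-152 - (-1)*X)**2 = (-152 - (-1)*(-42))**2 = (-152 - 1*42)**2 = (-152 - 42)**2 = (-194)**2 = 37636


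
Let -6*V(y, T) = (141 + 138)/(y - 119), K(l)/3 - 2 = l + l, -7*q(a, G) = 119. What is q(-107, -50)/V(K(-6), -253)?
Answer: -5066/93 ≈ -54.473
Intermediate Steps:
q(a, G) = -17 (q(a, G) = -⅐*119 = -17)
K(l) = 6 + 6*l (K(l) = 6 + 3*(l + l) = 6 + 3*(2*l) = 6 + 6*l)
V(y, T) = -93/(2*(-119 + y)) (V(y, T) = -(141 + 138)/(6*(y - 119)) = -93/(2*(-119 + y)))
q(-107, -50)/V(K(-6), -253) = -(4046/93 - 34*(6 + 6*(-6))/93) = -(4046/93 - 34*(6 - 36)/93) = -17/((-93/(-238 + 2*(-30)))) = -17/((-93/(-238 - 60))) = -17/((-93/(-298))) = -17/((-93*(-1/298))) = -17/93/298 = -17*298/93 = -5066/93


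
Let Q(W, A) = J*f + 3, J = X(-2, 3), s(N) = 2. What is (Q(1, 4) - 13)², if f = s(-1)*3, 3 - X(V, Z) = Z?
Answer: 100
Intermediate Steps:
X(V, Z) = 3 - Z
J = 0 (J = 3 - 1*3 = 3 - 3 = 0)
f = 6 (f = 2*3 = 6)
Q(W, A) = 3 (Q(W, A) = 0*6 + 3 = 0 + 3 = 3)
(Q(1, 4) - 13)² = (3 - 13)² = (-10)² = 100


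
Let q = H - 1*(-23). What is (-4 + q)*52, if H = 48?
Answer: 3484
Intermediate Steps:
q = 71 (q = 48 - 1*(-23) = 48 + 23 = 71)
(-4 + q)*52 = (-4 + 71)*52 = 67*52 = 3484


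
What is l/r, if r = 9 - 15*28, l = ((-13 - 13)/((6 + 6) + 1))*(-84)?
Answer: -56/137 ≈ -0.40876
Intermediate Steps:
l = 168 (l = -26/(12 + 1)*(-84) = -26/13*(-84) = -26*1/13*(-84) = -2*(-84) = 168)
r = -411 (r = 9 - 420 = -411)
l/r = 168/(-411) = 168*(-1/411) = -56/137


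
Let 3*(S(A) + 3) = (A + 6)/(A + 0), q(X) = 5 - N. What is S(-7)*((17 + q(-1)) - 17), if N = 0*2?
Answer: -310/21 ≈ -14.762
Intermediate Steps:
N = 0
q(X) = 5 (q(X) = 5 - 1*0 = 5 + 0 = 5)
S(A) = -3 + (6 + A)/(3*A) (S(A) = -3 + ((A + 6)/(A + 0))/3 = -3 + ((6 + A)/A)/3 = -3 + (6 + A)/(3*A))
S(-7)*((17 + q(-1)) - 17) = (-8/3 + 2/(-7))*((17 + 5) - 17) = (-8/3 + 2*(-⅐))*(22 - 17) = (-8/3 - 2/7)*5 = -62/21*5 = -310/21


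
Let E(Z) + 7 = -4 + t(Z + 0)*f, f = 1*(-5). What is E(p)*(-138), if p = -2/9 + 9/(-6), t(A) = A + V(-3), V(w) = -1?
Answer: -1081/3 ≈ -360.33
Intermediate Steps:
f = -5
t(A) = -1 + A (t(A) = A - 1 = -1 + A)
p = -31/18 (p = -2*⅑ + 9*(-⅙) = -2/9 - 3/2 = -31/18 ≈ -1.7222)
E(Z) = -6 - 5*Z (E(Z) = -7 + (-4 + (-1 + (Z + 0))*(-5)) = -7 + (-4 + (-1 + Z)*(-5)) = -7 + (-4 + (5 - 5*Z)) = -7 + (1 - 5*Z) = -6 - 5*Z)
E(p)*(-138) = (-6 - 5*(-31/18))*(-138) = (-6 + 155/18)*(-138) = (47/18)*(-138) = -1081/3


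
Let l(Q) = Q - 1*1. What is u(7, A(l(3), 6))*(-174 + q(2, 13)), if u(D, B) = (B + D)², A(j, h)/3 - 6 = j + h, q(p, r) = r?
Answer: -386561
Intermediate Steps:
l(Q) = -1 + Q (l(Q) = Q - 1 = -1 + Q)
A(j, h) = 18 + 3*h + 3*j (A(j, h) = 18 + 3*(j + h) = 18 + 3*(h + j) = 18 + (3*h + 3*j) = 18 + 3*h + 3*j)
u(7, A(l(3), 6))*(-174 + q(2, 13)) = ((18 + 3*6 + 3*(-1 + 3)) + 7)²*(-174 + 13) = ((18 + 18 + 3*2) + 7)²*(-161) = ((18 + 18 + 6) + 7)²*(-161) = (42 + 7)²*(-161) = 49²*(-161) = 2401*(-161) = -386561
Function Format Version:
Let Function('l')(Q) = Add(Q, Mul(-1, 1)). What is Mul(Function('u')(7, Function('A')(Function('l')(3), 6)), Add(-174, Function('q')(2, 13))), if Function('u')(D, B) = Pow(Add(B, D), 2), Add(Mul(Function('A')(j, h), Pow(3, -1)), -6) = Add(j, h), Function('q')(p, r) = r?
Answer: -386561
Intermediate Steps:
Function('l')(Q) = Add(-1, Q) (Function('l')(Q) = Add(Q, -1) = Add(-1, Q))
Function('A')(j, h) = Add(18, Mul(3, h), Mul(3, j)) (Function('A')(j, h) = Add(18, Mul(3, Add(j, h))) = Add(18, Mul(3, Add(h, j))) = Add(18, Add(Mul(3, h), Mul(3, j))) = Add(18, Mul(3, h), Mul(3, j)))
Mul(Function('u')(7, Function('A')(Function('l')(3), 6)), Add(-174, Function('q')(2, 13))) = Mul(Pow(Add(Add(18, Mul(3, 6), Mul(3, Add(-1, 3))), 7), 2), Add(-174, 13)) = Mul(Pow(Add(Add(18, 18, Mul(3, 2)), 7), 2), -161) = Mul(Pow(Add(Add(18, 18, 6), 7), 2), -161) = Mul(Pow(Add(42, 7), 2), -161) = Mul(Pow(49, 2), -161) = Mul(2401, -161) = -386561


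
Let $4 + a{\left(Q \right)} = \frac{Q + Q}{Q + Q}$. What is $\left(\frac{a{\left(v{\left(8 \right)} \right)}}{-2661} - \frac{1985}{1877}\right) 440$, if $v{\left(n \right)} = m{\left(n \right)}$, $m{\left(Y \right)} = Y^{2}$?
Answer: $- \frac{773879920}{1664899} \approx -464.82$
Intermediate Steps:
$v{\left(n \right)} = n^{2}$
$a{\left(Q \right)} = -3$ ($a{\left(Q \right)} = -4 + \frac{Q + Q}{Q + Q} = -4 + \frac{2 Q}{2 Q} = -4 + 2 Q \frac{1}{2 Q} = -4 + 1 = -3$)
$\left(\frac{a{\left(v{\left(8 \right)} \right)}}{-2661} - \frac{1985}{1877}\right) 440 = \left(- \frac{3}{-2661} - \frac{1985}{1877}\right) 440 = \left(\left(-3\right) \left(- \frac{1}{2661}\right) - \frac{1985}{1877}\right) 440 = \left(\frac{1}{887} - \frac{1985}{1877}\right) 440 = \left(- \frac{1758818}{1664899}\right) 440 = - \frac{773879920}{1664899}$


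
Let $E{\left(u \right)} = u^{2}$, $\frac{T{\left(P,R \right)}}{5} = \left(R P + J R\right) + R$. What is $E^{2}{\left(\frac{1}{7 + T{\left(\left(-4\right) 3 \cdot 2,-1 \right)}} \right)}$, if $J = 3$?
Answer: $\frac{1}{131079601} \approx 7.629 \cdot 10^{-9}$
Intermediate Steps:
$T{\left(P,R \right)} = 20 R + 5 P R$ ($T{\left(P,R \right)} = 5 \left(\left(R P + 3 R\right) + R\right) = 5 \left(\left(P R + 3 R\right) + R\right) = 5 \left(\left(3 R + P R\right) + R\right) = 5 \left(4 R + P R\right) = 20 R + 5 P R$)
$E^{2}{\left(\frac{1}{7 + T{\left(\left(-4\right) 3 \cdot 2,-1 \right)}} \right)} = \left(\left(\frac{1}{7 + 5 \left(-1\right) \left(4 + \left(-4\right) 3 \cdot 2\right)}\right)^{2}\right)^{2} = \left(\left(\frac{1}{7 + 5 \left(-1\right) \left(4 - 24\right)}\right)^{2}\right)^{2} = \left(\left(\frac{1}{7 + 5 \left(-1\right) \left(-20\right)}\right)^{2}\right)^{2} = \left(\left(\frac{1}{7 + 100}\right)^{2}\right)^{2} = \left(\left(\frac{1}{107}\right)^{2}\right)^{2} = \left(\frac{1}{11449}\right)^{2} = \frac{1}{131079601}$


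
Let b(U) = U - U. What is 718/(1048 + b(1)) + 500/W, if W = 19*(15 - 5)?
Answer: 33021/9956 ≈ 3.3167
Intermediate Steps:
b(U) = 0
W = 190 (W = 19*10 = 190)
718/(1048 + b(1)) + 500/W = 718/(1048 + 0) + 500/190 = 718/1048 + 500*(1/190) = 718*(1/1048) + 50/19 = 359/524 + 50/19 = 33021/9956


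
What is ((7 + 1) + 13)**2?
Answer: 441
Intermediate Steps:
((7 + 1) + 13)**2 = (8 + 13)**2 = 21**2 = 441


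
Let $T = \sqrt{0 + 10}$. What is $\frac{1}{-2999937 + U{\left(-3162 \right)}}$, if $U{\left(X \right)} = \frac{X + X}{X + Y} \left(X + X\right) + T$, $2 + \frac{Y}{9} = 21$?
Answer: $- \frac{2995255376457}{9025627303359108671} - \frac{994009 \sqrt{10}}{9025627303359108671} \approx -3.3186 \cdot 10^{-7}$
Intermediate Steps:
$Y = 171$ ($Y = -18 + 9 \cdot 21 = -18 + 189 = 171$)
$T = \sqrt{10} \approx 3.1623$
$U{\left(X \right)} = \sqrt{10} + \frac{4 X^{2}}{171 + X}$ ($U{\left(X \right)} = \frac{X + X}{X + 171} \left(X + X\right) + \sqrt{10} = \frac{2 X}{171 + X} 2 X + \sqrt{10} = \frac{4 X^{2}}{171 + X} + \sqrt{10} = \sqrt{10} + \frac{4 X^{2}}{171 + X}$)
$\frac{1}{-2999937 + U{\left(-3162 \right)}} = \frac{1}{-2999937 + \frac{4 \left(-3162\right)^{2} + 171 \sqrt{10} - 3162 \sqrt{10}}{171 - 3162}} = \frac{1}{-2999937 + \frac{4 \cdot 9998244 + 171 \sqrt{10} - 3162 \sqrt{10}}{-2991}} = \frac{1}{-2999937 - \frac{39992976 + 171 \sqrt{10} - 3162 \sqrt{10}}{2991}} = \frac{1}{-2999937 - \frac{39992976 - 2991 \sqrt{10}}{2991}} = \frac{1}{-2999937 - \left(\frac{13330992}{997} - \sqrt{10}\right)} = \frac{1}{- \frac{3004268181}{997} + \sqrt{10}}$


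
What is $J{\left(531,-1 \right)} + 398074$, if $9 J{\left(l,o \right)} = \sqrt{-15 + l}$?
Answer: $398074 + \frac{2 \sqrt{129}}{9} \approx 3.9808 \cdot 10^{5}$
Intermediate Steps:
$J{\left(l,o \right)} = \frac{\sqrt{-15 + l}}{9}$
$J{\left(531,-1 \right)} + 398074 = \frac{\sqrt{-15 + 531}}{9} + 398074 = \frac{\sqrt{516}}{9} + 398074 = \frac{2 \sqrt{129}}{9} + 398074 = 398074 + \frac{2 \sqrt{129}}{9}$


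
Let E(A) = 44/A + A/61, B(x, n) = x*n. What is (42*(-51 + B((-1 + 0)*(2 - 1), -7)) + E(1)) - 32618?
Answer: -2099741/61 ≈ -34422.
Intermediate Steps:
B(x, n) = n*x
E(A) = 44/A + A/61 (E(A) = 44/A + A*(1/61) = 44/A + A/61)
(42*(-51 + B((-1 + 0)*(2 - 1), -7)) + E(1)) - 32618 = (42*(-51 - 7*(-1 + 0)*(2 - 1)) + (44/1 + (1/61)*1)) - 32618 = (42*(-51 - (-7)) + (44*1 + 1/61)) - 32618 = (42*(-51 - 7*(-1)) + (44 + 1/61)) - 32618 = (42*(-51 + 7) + 2685/61) - 32618 = (42*(-44) + 2685/61) - 32618 = (-1848 + 2685/61) - 32618 = -110043/61 - 32618 = -2099741/61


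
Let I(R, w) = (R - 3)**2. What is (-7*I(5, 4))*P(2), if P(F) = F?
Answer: -56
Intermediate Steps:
I(R, w) = (-3 + R)**2
(-7*I(5, 4))*P(2) = -7*(-3 + 5)**2*2 = -7*2**2*2 = -7*4*2 = -28*2 = -56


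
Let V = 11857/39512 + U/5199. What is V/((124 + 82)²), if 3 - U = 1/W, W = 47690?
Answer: 1472740598999/207864630724380960 ≈ 7.0851e-6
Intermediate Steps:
U = 143069/47690 (U = 3 - 1/47690 = 143069/47690 ≈ 3.0000)
V = 1472740598999/4898308764360 (V = 11857/39512 + (143069/47690)/5199 = 11857*(1/39512) + (143069/47690)*(1/5199) = 11857/39512 + 143069/247940310 = 1472740598999/4898308764360 ≈ 0.30066)
V/((124 + 82)²) = 1472740598999/(4898308764360*((124 + 82)²)) = 1472740598999/(4898308764360*(206²)) = (1472740598999/4898308764360)/42436 = (1472740598999/4898308764360)*(1/42436) = 1472740598999/207864630724380960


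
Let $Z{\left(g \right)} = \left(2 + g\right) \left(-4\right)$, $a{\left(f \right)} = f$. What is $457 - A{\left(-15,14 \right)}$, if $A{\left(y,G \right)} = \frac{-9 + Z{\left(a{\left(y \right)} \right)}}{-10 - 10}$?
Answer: $\frac{9183}{20} \approx 459.15$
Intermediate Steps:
$Z{\left(g \right)} = -8 - 4 g$
$A{\left(y,G \right)} = \frac{17}{20} + \frac{y}{5}$ ($A{\left(y,G \right)} = \frac{-9 - \left(8 + 4 y\right)}{-10 - 10} = \frac{-17 - 4 y}{-20} = \left(-17 - 4 y\right) \left(- \frac{1}{20}\right) = \frac{17}{20} + \frac{y}{5}$)
$457 - A{\left(-15,14 \right)} = 457 - \left(\frac{17}{20} + \frac{1}{5} \left(-15\right)\right) = 457 - \left(\frac{17}{20} - 3\right) = 457 - - \frac{43}{20} = 457 + \frac{43}{20} = \frac{9183}{20}$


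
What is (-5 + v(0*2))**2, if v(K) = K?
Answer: 25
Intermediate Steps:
(-5 + v(0*2))**2 = (-5 + 0*2)**2 = (-5 + 0)**2 = (-5)**2 = 25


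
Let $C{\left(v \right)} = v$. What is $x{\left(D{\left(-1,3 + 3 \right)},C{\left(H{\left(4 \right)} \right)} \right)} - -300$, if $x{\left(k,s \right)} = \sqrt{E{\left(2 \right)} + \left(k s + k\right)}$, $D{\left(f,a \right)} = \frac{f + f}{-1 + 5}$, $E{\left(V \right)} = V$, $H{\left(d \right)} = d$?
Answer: $300 + \frac{i \sqrt{2}}{2} \approx 300.0 + 0.70711 i$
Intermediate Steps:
$D{\left(f,a \right)} = \frac{f}{2}$ ($D{\left(f,a \right)} = \frac{2 f}{4} = 2 f \frac{1}{4} = \frac{f}{2}$)
$x{\left(k,s \right)} = \sqrt{2 + k + k s}$ ($x{\left(k,s \right)} = \sqrt{2 + \left(k s + k\right)} = \sqrt{2 + \left(k + k s\right)} = \sqrt{2 + k + k s}$)
$x{\left(D{\left(-1,3 + 3 \right)},C{\left(H{\left(4 \right)} \right)} \right)} - -300 = \sqrt{2 + \frac{1}{2} \left(-1\right) + \frac{1}{2} \left(-1\right) 4} - -300 = \sqrt{2 - \frac{1}{2} - 2} + 300 = \sqrt{- \frac{1}{2}} + 300 = \frac{i \sqrt{2}}{2} + 300 = 300 + \frac{i \sqrt{2}}{2}$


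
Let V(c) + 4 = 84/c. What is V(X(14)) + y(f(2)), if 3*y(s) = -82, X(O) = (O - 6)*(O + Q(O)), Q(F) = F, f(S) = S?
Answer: -743/24 ≈ -30.958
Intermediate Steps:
X(O) = 2*O*(-6 + O) (X(O) = (O - 6)*(O + O) = (-6 + O)*(2*O) = 2*O*(-6 + O))
V(c) = -4 + 84/c
y(s) = -82/3 (y(s) = (⅓)*(-82) = -82/3)
V(X(14)) + y(f(2)) = (-4 + 84/((2*14*(-6 + 14)))) - 82/3 = (-4 + 84/((2*14*8))) - 82/3 = (-4 + 84/224) - 82/3 = (-4 + 84*(1/224)) - 82/3 = (-4 + 3/8) - 82/3 = -29/8 - 82/3 = -743/24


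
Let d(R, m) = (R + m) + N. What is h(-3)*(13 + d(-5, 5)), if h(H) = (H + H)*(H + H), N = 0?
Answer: 468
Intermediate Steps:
h(H) = 4*H² (h(H) = (2*H)*(2*H) = 4*H²)
d(R, m) = R + m (d(R, m) = (R + m) + 0 = R + m)
h(-3)*(13 + d(-5, 5)) = (4*(-3)²)*(13 + (-5 + 5)) = (4*9)*(13 + 0) = 36*13 = 468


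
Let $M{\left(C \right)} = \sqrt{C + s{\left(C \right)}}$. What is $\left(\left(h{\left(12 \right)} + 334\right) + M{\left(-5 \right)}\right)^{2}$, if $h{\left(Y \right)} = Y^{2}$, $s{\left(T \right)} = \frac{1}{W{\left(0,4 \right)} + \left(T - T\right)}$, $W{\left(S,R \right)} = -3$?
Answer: $\frac{685436}{3} + \frac{3824 i \sqrt{3}}{3} \approx 2.2848 \cdot 10^{5} + 2207.8 i$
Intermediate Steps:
$s{\left(T \right)} = - \frac{1}{3}$ ($s{\left(T \right)} = \frac{1}{-3 + \left(T - T\right)} = \frac{1}{-3 + 0} = \frac{1}{-3} = - \frac{1}{3}$)
$M{\left(C \right)} = \sqrt{- \frac{1}{3} + C}$ ($M{\left(C \right)} = \sqrt{C - \frac{1}{3}} = \sqrt{- \frac{1}{3} + C}$)
$\left(\left(h{\left(12 \right)} + 334\right) + M{\left(-5 \right)}\right)^{2} = \left(\left(12^{2} + 334\right) + \frac{\sqrt{-3 + 9 \left(-5\right)}}{3}\right)^{2} = \left(\left(144 + 334\right) + \frac{\sqrt{-3 - 45}}{3}\right)^{2} = \left(478 + \frac{\sqrt{-48}}{3}\right)^{2} = \left(478 + \frac{4 i \sqrt{3}}{3}\right)^{2}$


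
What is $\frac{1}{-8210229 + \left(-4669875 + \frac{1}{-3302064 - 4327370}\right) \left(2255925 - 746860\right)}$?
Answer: $- \frac{7629434}{53765789671135088201} \approx -1.419 \cdot 10^{-13}$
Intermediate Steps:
$\frac{1}{-8210229 + \left(-4669875 + \frac{1}{-3302064 - 4327370}\right) \left(2255925 - 746860\right)} = \frac{1}{-8210229 + \left(-4669875 + \frac{1}{-7629434}\right) 1509065} = \frac{1}{-8210229 + \left(-4669875 - \frac{1}{7629434}\right) 1509065} = \frac{1}{-8210229 - \frac{53765727031734807815}{7629434}} = \frac{1}{- \frac{53765789671135088201}{7629434}} = - \frac{7629434}{53765789671135088201}$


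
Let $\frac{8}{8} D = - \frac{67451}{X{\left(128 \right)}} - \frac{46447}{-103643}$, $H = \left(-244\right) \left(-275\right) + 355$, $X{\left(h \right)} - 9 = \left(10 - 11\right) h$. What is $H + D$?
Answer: $\frac{838953740421}{12333517} \approx 68022.0$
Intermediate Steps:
$X{\left(h \right)} = 9 - h$ ($X{\left(h \right)} = 9 + \left(10 - 11\right) h = 9 - h$)
$H = 67455$ ($H = 67100 + 355 = 67455$)
$D = \frac{6996351186}{12333517}$ ($D = - \frac{67451}{9 - 128} - \frac{46447}{-103643} = - \frac{67451}{9 - 128} - - \frac{46447}{103643} = - \frac{67451}{-119} + \frac{46447}{103643} = \left(-67451\right) \left(- \frac{1}{119}\right) + \frac{46447}{103643} = \frac{67451}{119} + \frac{46447}{103643} = \frac{6996351186}{12333517} \approx 567.26$)
$H + D = 67455 + \frac{6996351186}{12333517} = \frac{838953740421}{12333517}$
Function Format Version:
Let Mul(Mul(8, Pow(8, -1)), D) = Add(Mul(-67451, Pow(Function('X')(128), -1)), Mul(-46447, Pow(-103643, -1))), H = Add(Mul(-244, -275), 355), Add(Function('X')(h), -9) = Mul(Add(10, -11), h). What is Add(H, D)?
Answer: Rational(838953740421, 12333517) ≈ 68022.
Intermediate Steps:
Function('X')(h) = Add(9, Mul(-1, h)) (Function('X')(h) = Add(9, Mul(Add(10, -11), h)) = Add(9, Mul(-1, h)))
H = 67455 (H = Add(67100, 355) = 67455)
D = Rational(6996351186, 12333517) (D = Add(Mul(-67451, Pow(Add(9, Mul(-1, 128)), -1)), Mul(-46447, Pow(-103643, -1))) = Add(Mul(-67451, Pow(Add(9, -128), -1)), Mul(-46447, Rational(-1, 103643))) = Add(Mul(-67451, Pow(-119, -1)), Rational(46447, 103643)) = Add(Mul(-67451, Rational(-1, 119)), Rational(46447, 103643)) = Add(Rational(67451, 119), Rational(46447, 103643)) = Rational(6996351186, 12333517) ≈ 567.26)
Add(H, D) = Add(67455, Rational(6996351186, 12333517)) = Rational(838953740421, 12333517)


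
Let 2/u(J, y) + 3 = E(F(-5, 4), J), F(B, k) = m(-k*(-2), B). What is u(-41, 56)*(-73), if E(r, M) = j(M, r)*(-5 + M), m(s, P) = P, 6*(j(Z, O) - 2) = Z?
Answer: -219/329 ≈ -0.66565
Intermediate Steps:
j(Z, O) = 2 + Z/6
F(B, k) = B
E(r, M) = (-5 + M)*(2 + M/6) (E(r, M) = (2 + M/6)*(-5 + M) = (-5 + M)*(2 + M/6))
u(J, y) = 2/(-3 + (-5 + J)*(12 + J)/6)
u(-41, 56)*(-73) = (12/(-18 + (-5 - 41)*(12 - 41)))*(-73) = (12/(-18 - 46*(-29)))*(-73) = (12/(-18 + 1334))*(-73) = (12/1316)*(-73) = (12*(1/1316))*(-73) = (3/329)*(-73) = -219/329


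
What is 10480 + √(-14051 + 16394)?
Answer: 10480 + √2343 ≈ 10528.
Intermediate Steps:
10480 + √(-14051 + 16394) = 10480 + √2343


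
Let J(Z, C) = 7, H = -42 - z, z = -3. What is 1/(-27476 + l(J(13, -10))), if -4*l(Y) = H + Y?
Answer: -1/27468 ≈ -3.6406e-5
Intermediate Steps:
H = -39 (H = -42 - 1*(-3) = -42 + 3 = -39)
l(Y) = 39/4 - Y/4 (l(Y) = -(-39 + Y)/4 = 39/4 - Y/4)
1/(-27476 + l(J(13, -10))) = 1/(-27476 + (39/4 - ¼*7)) = 1/(-27476 + (39/4 - 7/4)) = 1/(-27476 + 8) = 1/(-27468) = -1/27468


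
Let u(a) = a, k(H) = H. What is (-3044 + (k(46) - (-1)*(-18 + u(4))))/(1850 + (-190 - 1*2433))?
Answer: 3012/773 ≈ 3.8965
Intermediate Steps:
(-3044 + (k(46) - (-1)*(-18 + u(4))))/(1850 + (-190 - 1*2433)) = (-3044 + (46 - (-1)*(-18 + 4)))/(1850 + (-190 - 1*2433)) = (-3044 + (46 - (-1)*(-14)))/(1850 + (-190 - 2433)) = (-3044 + (46 - 1*14))/(1850 - 2623) = (-3044 + (46 - 14))/(-773) = (-3044 + 32)*(-1/773) = -3012*(-1/773) = 3012/773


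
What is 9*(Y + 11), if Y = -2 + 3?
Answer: 108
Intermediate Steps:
Y = 1
9*(Y + 11) = 9*(1 + 11) = 9*12 = 108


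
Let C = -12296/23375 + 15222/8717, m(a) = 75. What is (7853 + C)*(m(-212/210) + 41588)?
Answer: 66676420641637559/203759875 ≈ 3.2723e+8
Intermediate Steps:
C = 248630018/203759875 (C = -12296*1/23375 + 15222*(1/8717) = -12296/23375 + 15222/8717 = 248630018/203759875 ≈ 1.2202)
(7853 + C)*(m(-212/210) + 41588) = (7853 + 248630018/203759875)*(75 + 41588) = (1600374928393/203759875)*41663 = 66676420641637559/203759875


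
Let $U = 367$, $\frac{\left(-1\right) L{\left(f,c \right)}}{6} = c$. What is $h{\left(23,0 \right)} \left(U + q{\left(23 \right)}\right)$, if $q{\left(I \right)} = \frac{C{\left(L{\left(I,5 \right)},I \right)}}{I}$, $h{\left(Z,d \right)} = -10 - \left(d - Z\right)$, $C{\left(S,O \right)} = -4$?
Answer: $\frac{109681}{23} \approx 4768.7$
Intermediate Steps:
$L{\left(f,c \right)} = - 6 c$
$h{\left(Z,d \right)} = -10 + Z - d$ ($h{\left(Z,d \right)} = -10 + \left(Z - d\right) = -10 + Z - d$)
$q{\left(I \right)} = - \frac{4}{I}$
$h{\left(23,0 \right)} \left(U + q{\left(23 \right)}\right) = \left(-10 + 23 - 0\right) \left(367 - \frac{4}{23}\right) = \left(-10 + 23 + 0\right) \left(367 - \frac{4}{23}\right) = 13 \left(367 - \frac{4}{23}\right) = 13 \cdot \frac{8437}{23} = \frac{109681}{23}$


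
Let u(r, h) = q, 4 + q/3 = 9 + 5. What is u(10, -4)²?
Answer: 900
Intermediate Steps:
q = 30 (q = -12 + 3*(9 + 5) = -12 + 3*14 = -12 + 42 = 30)
u(r, h) = 30
u(10, -4)² = 30² = 900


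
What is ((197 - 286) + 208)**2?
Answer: 14161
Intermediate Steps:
((197 - 286) + 208)**2 = (-89 + 208)**2 = 119**2 = 14161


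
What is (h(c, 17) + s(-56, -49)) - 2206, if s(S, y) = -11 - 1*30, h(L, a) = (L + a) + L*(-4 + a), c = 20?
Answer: -1950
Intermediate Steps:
h(L, a) = L + a + L*(-4 + a)
s(S, y) = -41 (s(S, y) = -11 - 30 = -41)
(h(c, 17) + s(-56, -49)) - 2206 = ((17 - 3*20 + 20*17) - 41) - 2206 = ((17 - 60 + 340) - 41) - 2206 = (297 - 41) - 2206 = 256 - 2206 = -1950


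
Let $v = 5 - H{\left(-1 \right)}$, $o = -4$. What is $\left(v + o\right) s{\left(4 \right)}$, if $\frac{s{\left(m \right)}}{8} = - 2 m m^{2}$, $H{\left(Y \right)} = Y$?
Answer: $-2048$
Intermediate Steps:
$v = 6$ ($v = 5 - -1 = 5 + 1 = 6$)
$s{\left(m \right)} = - 16 m^{3}$ ($s{\left(m \right)} = 8 \left(- 2 m m^{2}\right) = 8 \left(- 2 m^{3}\right) = - 16 m^{3}$)
$\left(v + o\right) s{\left(4 \right)} = \left(6 - 4\right) \left(- 16 \cdot 4^{3}\right) = 2 \left(\left(-16\right) 64\right) = 2 \left(-1024\right) = -2048$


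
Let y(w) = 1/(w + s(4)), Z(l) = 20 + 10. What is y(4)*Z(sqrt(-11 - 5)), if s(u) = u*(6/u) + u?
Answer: 15/7 ≈ 2.1429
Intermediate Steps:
s(u) = 6 + u
Z(l) = 30
y(w) = 1/(10 + w) (y(w) = 1/(w + (6 + 4)) = 1/(w + 10) = 1/(10 + w))
y(4)*Z(sqrt(-11 - 5)) = 30/(10 + 4) = 30/14 = (1/14)*30 = 15/7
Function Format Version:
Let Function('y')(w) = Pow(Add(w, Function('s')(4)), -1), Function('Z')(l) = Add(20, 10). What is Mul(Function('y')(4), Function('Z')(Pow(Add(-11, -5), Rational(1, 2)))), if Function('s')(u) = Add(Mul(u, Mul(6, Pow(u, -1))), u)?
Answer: Rational(15, 7) ≈ 2.1429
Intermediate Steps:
Function('s')(u) = Add(6, u)
Function('Z')(l) = 30
Function('y')(w) = Pow(Add(10, w), -1) (Function('y')(w) = Pow(Add(w, Add(6, 4)), -1) = Pow(Add(w, 10), -1) = Pow(Add(10, w), -1))
Mul(Function('y')(4), Function('Z')(Pow(Add(-11, -5), Rational(1, 2)))) = Mul(Pow(Add(10, 4), -1), 30) = Mul(Pow(14, -1), 30) = Mul(Rational(1, 14), 30) = Rational(15, 7)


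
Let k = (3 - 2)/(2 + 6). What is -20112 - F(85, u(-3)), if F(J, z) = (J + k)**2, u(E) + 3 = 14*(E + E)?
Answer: -1750929/64 ≈ -27358.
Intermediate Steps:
k = 1/8 ≈ 0.12500
u(E) = -3 + 28*E (u(E) = -3 + 14*(E + E) = -3 + 14*(2*E) = -3 + 28*E)
F(J, z) = (1/8 + J)**2 (F(J, z) = (J + 1/8)**2 = (1/8 + J)**2)
-20112 - F(85, u(-3)) = -20112 - (1 + 8*85)**2/64 = -20112 - (1 + 680)**2/64 = -20112 - 681**2/64 = -20112 - 463761/64 = -1750929/64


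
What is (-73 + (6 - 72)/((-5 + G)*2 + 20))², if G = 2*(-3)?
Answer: 1600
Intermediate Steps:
G = -6
(-73 + (6 - 72)/((-5 + G)*2 + 20))² = (-73 + (6 - 72)/((-5 - 6)*2 + 20))² = (-73 - 66/(-11*2 + 20))² = (-73 - 66/(-22 + 20))² = (-73 - 66/(-2))² = (-73 - 66*(-½))² = (-73 + 33)² = (-40)² = 1600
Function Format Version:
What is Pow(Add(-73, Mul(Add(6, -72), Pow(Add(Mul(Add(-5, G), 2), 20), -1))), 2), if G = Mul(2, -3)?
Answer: 1600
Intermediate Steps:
G = -6
Pow(Add(-73, Mul(Add(6, -72), Pow(Add(Mul(Add(-5, G), 2), 20), -1))), 2) = Pow(Add(-73, Mul(Add(6, -72), Pow(Add(Mul(Add(-5, -6), 2), 20), -1))), 2) = Pow(Add(-73, Mul(-66, Pow(Add(Mul(-11, 2), 20), -1))), 2) = Pow(Add(-73, Mul(-66, Pow(Add(-22, 20), -1))), 2) = Pow(Add(-73, Mul(-66, Pow(-2, -1))), 2) = Pow(Add(-73, Mul(-66, Rational(-1, 2))), 2) = Pow(Add(-73, 33), 2) = Pow(-40, 2) = 1600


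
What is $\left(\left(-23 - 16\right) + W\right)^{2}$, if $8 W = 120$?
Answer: $576$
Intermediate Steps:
$W = 15$ ($W = \frac{1}{8} \cdot 120 = 15$)
$\left(\left(-23 - 16\right) + W\right)^{2} = \left(\left(-23 - 16\right) + 15\right)^{2} = \left(-39 + 15\right)^{2} = \left(-24\right)^{2} = 576$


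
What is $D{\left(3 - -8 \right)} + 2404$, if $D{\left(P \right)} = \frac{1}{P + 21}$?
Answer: $\frac{76929}{32} \approx 2404.0$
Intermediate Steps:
$D{\left(P \right)} = \frac{1}{21 + P}$
$D{\left(3 - -8 \right)} + 2404 = \frac{1}{21 + \left(3 - -8\right)} + 2404 = \frac{1}{21 + \left(3 + 8\right)} + 2404 = \frac{1}{21 + 11} + 2404 = \frac{1}{32} + 2404 = \frac{76929}{32}$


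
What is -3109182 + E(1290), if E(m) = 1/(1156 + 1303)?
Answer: -7645478537/2459 ≈ -3.1092e+6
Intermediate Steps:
E(m) = 1/2459
-3109182 + E(1290) = -3109182 + 1/2459 = -7645478537/2459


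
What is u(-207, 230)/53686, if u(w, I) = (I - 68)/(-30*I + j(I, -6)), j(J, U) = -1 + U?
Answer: -81/185404601 ≈ -4.3688e-7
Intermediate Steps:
u(w, I) = (-68 + I)/(-7 - 30*I) (u(w, I) = (I - 68)/(-30*I + (-1 - 6)) = (-68 + I)/(-30*I - 7) = (-68 + I)/(-7 - 30*I))
u(-207, 230)/53686 = ((68 - 1*230)/(7 + 30*230))/53686 = ((68 - 230)/(7 + 6900))*(1/53686) = (-162/6907)*(1/53686) = ((1/6907)*(-162))*(1/53686) = -162/6907*1/53686 = -81/185404601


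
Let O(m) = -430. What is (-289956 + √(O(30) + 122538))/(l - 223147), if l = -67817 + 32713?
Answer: 289956/258251 - 2*√623/36893 ≈ 1.1214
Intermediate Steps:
l = -35104
(-289956 + √(O(30) + 122538))/(l - 223147) = (-289956 + √(-430 + 122538))/(-35104 - 223147) = (-289956 + √122108)/(-258251) = (-289956 + 14*√623)*(-1/258251) = 289956/258251 - 2*√623/36893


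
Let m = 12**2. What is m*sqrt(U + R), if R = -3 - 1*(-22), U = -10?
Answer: 432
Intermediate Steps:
R = 19 (R = -3 + 22 = 19)
m = 144
m*sqrt(U + R) = 144*sqrt(-10 + 19) = 144*sqrt(9) = 144*3 = 432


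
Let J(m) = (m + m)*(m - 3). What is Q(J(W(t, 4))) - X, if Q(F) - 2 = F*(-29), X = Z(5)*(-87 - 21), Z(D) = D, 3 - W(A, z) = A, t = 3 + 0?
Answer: 542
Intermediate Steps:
t = 3
W(A, z) = 3 - A
J(m) = 2*m*(-3 + m) (J(m) = (2*m)*(-3 + m) = 2*m*(-3 + m))
X = -540 (X = 5*(-87 - 21) = 5*(-108) = -540)
Q(F) = 2 - 29*F (Q(F) = 2 + F*(-29) = 2 - 29*F)
Q(J(W(t, 4))) - X = (2 - 58*(3 - 1*3)*(-3 + (3 - 1*3))) - 1*(-540) = (2 - 58*(3 - 3)*(-3 + (3 - 3))) + 540 = (2 - 58*0*(-3 + 0)) + 540 = (2 - 58*0*(-3)) + 540 = (2 - 29*0) + 540 = (2 + 0) + 540 = 2 + 540 = 542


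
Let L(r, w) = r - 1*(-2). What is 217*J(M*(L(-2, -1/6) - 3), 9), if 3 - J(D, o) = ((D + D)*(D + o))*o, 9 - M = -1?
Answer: -2460129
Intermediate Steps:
M = 10 (M = 9 - 1*(-1) = 9 + 1 = 10)
L(r, w) = 2 + r (L(r, w) = r + 2 = 2 + r)
J(D, o) = 3 - 2*D*o*(D + o) (J(D, o) = 3 - (D + D)*(D + o)*o = 3 - (2*D)*(D + o)*o = 3 - 2*D*(D + o)*o = 3 - 2*D*o*(D + o))
217*J(M*(L(-2, -1/6) - 3), 9) = 217*(3 - 2*10*((2 - 2) - 3)*9² - 2*9*(10*((2 - 2) - 3))²) = 217*(3 - 2*10*(0 - 3)*81 - 2*9*(10*(0 - 3))²) = 217*(3 - 2*10*(-3)*81 - 2*9*(10*(-3))²) = 217*(3 - 2*(-30)*81 - 2*9*(-30)²) = 217*(3 + 4860 - 2*9*900) = 217*(3 + 4860 - 16200) = 217*(-11337) = -2460129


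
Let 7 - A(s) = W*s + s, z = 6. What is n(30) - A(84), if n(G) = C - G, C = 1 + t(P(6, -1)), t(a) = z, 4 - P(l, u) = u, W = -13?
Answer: -1038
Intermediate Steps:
P(l, u) = 4 - u
t(a) = 6
C = 7 (C = 1 + 6 = 7)
A(s) = 7 + 12*s (A(s) = 7 - (-13*s + s) = 7 - (-12)*s = 7 + 12*s)
n(G) = 7 - G
n(30) - A(84) = (7 - 1*30) - (7 + 12*84) = (7 - 30) - (7 + 1008) = -23 - 1*1015 = -23 - 1015 = -1038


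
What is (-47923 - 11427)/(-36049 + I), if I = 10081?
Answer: 29675/12984 ≈ 2.2855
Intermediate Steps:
(-47923 - 11427)/(-36049 + I) = (-47923 - 11427)/(-36049 + 10081) = -59350/(-25968) = -59350*(-1/25968) = 29675/12984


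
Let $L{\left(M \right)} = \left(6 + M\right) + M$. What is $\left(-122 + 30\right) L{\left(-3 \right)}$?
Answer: $0$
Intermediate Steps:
$L{\left(M \right)} = 6 + 2 M$
$\left(-122 + 30\right) L{\left(-3 \right)} = \left(-122 + 30\right) \left(6 + 2 \left(-3\right)\right) = - 92 \left(6 - 6\right) = \left(-92\right) 0 = 0$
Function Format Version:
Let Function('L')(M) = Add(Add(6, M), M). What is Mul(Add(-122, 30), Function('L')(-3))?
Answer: 0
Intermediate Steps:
Function('L')(M) = Add(6, Mul(2, M))
Mul(Add(-122, 30), Function('L')(-3)) = Mul(Add(-122, 30), Add(6, Mul(2, -3))) = Mul(-92, Add(6, -6)) = Mul(-92, 0) = 0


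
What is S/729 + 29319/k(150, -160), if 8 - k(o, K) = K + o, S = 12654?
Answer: 266683/162 ≈ 1646.2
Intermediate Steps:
k(o, K) = 8 - K - o (k(o, K) = 8 - (K + o) = 8 + (-K - o) = 8 - K - o)
S/729 + 29319/k(150, -160) = 12654/729 + 29319/(8 - 1*(-160) - 1*150) = 12654*(1/729) + 29319/(8 + 160 - 150) = 1406/81 + 29319/18 = 1406/81 + 29319*(1/18) = 1406/81 + 9773/6 = 266683/162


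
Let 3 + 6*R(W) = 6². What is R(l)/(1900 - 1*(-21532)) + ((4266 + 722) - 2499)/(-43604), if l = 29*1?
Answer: -29041213/510864464 ≈ -0.056847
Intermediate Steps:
l = 29
R(W) = 11/2 (R(W) = -½ + (⅙)*6² = -½ + (⅙)*36 = -½ + 6 = 11/2)
R(l)/(1900 - 1*(-21532)) + ((4266 + 722) - 2499)/(-43604) = 11/(2*(1900 - 1*(-21532))) + ((4266 + 722) - 2499)/(-43604) = 11/(2*(1900 + 21532)) + (4988 - 2499)*(-1/43604) = (11/2)/23432 + 2489*(-1/43604) = (11/2)*(1/23432) - 2489/43604 = 11/46864 - 2489/43604 = -29041213/510864464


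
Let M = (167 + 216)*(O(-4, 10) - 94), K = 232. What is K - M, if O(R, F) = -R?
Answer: 34702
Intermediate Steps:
M = -34470 (M = (167 + 216)*(-1*(-4) - 94) = 383*(4 - 94) = 383*(-90) = -34470)
K - M = 232 - 1*(-34470) = 232 + 34470 = 34702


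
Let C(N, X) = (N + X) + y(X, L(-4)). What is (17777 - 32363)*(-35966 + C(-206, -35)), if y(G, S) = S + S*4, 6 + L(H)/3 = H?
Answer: 530303202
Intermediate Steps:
L(H) = -18 + 3*H
y(G, S) = 5*S (y(G, S) = S + 4*S = 5*S)
C(N, X) = -150 + N + X (C(N, X) = (N + X) + 5*(-18 + 3*(-4)) = (N + X) + 5*(-18 - 12) = (N + X) + 5*(-30) = (N + X) - 150 = -150 + N + X)
(17777 - 32363)*(-35966 + C(-206, -35)) = (17777 - 32363)*(-35966 + (-150 - 206 - 35)) = -14586*(-35966 - 391) = -14586*(-36357) = 530303202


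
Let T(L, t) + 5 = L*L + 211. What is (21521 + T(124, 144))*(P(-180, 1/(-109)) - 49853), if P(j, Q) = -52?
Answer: -1851625215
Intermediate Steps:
T(L, t) = 206 + L² (T(L, t) = -5 + (L*L + 211) = -5 + (L² + 211) = -5 + (211 + L²) = 206 + L²)
(21521 + T(124, 144))*(P(-180, 1/(-109)) - 49853) = (21521 + (206 + 124²))*(-52 - 49853) = (21521 + (206 + 15376))*(-49905) = (21521 + 15582)*(-49905) = 37103*(-49905) = -1851625215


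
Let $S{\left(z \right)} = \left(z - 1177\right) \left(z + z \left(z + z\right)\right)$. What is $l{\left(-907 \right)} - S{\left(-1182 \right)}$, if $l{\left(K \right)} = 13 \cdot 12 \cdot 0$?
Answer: $6588842694$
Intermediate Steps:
$l{\left(K \right)} = 0$ ($l{\left(K \right)} = 156 \cdot 0 = 0$)
$S{\left(z \right)} = \left(-1177 + z\right) \left(z + 2 z^{2}\right)$ ($S{\left(z \right)} = \left(-1177 + z\right) \left(z + z 2 z\right) = \left(-1177 + z\right) \left(z + 2 z^{2}\right)$)
$l{\left(-907 \right)} - S{\left(-1182 \right)} = 0 - - 1182 \left(-1177 - -2781246 + 2 \left(-1182\right)^{2}\right) = 0 - - 1182 \left(-1177 + 2781246 + 2 \cdot 1397124\right) = 0 - - 1182 \left(-1177 + 2781246 + 2794248\right) = 0 - \left(-1182\right) 5574317 = 0 - -6588842694 = 0 + 6588842694 = 6588842694$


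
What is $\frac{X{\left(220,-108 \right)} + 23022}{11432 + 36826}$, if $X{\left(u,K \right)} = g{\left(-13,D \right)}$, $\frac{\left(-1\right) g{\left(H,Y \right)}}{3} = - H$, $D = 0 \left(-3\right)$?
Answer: $\frac{7661}{16086} \approx 0.47625$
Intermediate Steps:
$D = 0$
$g{\left(H,Y \right)} = 3 H$ ($g{\left(H,Y \right)} = - 3 \left(- H\right) = 3 H$)
$X{\left(u,K \right)} = -39$ ($X{\left(u,K \right)} = 3 \left(-13\right) = -39$)
$\frac{X{\left(220,-108 \right)} + 23022}{11432 + 36826} = \frac{-39 + 23022}{11432 + 36826} = \frac{22983}{48258} = 22983 \cdot \frac{1}{48258} = \frac{7661}{16086}$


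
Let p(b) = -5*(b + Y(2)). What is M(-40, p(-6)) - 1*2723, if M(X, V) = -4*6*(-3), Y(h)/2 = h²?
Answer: -2651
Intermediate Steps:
Y(h) = 2*h²
p(b) = -40 - 5*b (p(b) = -5*(b + 2*2²) = -5*(b + 2*4) = -5*(b + 8) = -5*(8 + b) = -40 - 5*b)
M(X, V) = 72 (M(X, V) = -24*(-3) = 72)
M(-40, p(-6)) - 1*2723 = 72 - 1*2723 = 72 - 2723 = -2651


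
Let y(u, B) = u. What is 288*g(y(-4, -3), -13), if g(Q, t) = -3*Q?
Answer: 3456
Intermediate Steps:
288*g(y(-4, -3), -13) = 288*(-3*(-4)) = 288*12 = 3456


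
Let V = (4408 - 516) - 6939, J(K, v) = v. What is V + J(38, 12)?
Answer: -3035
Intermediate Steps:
V = -3047 (V = 3892 - 6939 = -3047)
V + J(38, 12) = -3047 + 12 = -3035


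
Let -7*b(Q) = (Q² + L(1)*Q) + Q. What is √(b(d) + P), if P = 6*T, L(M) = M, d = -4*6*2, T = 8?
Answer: 12*I*√91/7 ≈ 16.353*I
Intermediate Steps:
d = -48 (d = -24*2 = -48)
b(Q) = -2*Q/7 - Q²/7 (b(Q) = -((Q² + 1*Q) + Q)/7 = -((Q² + Q) + Q)/7 = -((Q + Q²) + Q)/7 = -(Q² + 2*Q)/7 = -2*Q/7 - Q²/7)
P = 48 (P = 6*8 = 48)
√(b(d) + P) = √(-⅐*(-48)*(2 - 48) + 48) = √(-⅐*(-48)*(-46) + 48) = √(-2208/7 + 48) = √(-1872/7) = 12*I*√91/7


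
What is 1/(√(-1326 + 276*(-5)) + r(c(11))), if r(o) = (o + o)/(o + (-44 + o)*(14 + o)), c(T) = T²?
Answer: 478/56207075 - 228484*I*√2706/618277825 ≈ 8.5043e-6 - 0.019224*I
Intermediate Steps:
r(o) = 2*o/(o + (-44 + o)*(14 + o)) (r(o) = (2*o)/(o + (-44 + o)*(14 + o)) = 2*o/(o + (-44 + o)*(14 + o)))
1/(√(-1326 + 276*(-5)) + r(c(11))) = 1/(√(-1326 + 276*(-5)) + 2*11²/(-616 + (11²)² - 29*11²)) = 1/(√(-1326 - 1380) + 2*121/(-616 + 121² - 29*121)) = 1/(√(-2706) + 2*121/(-616 + 14641 - 3509)) = 1/(I*√2706 + 2*121/10516) = 1/(I*√2706 + 2*121*(1/10516)) = 1/(I*√2706 + 11/478) = 1/(11/478 + I*√2706)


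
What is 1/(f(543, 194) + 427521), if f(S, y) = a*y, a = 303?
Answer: 1/486303 ≈ 2.0563e-6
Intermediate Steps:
f(S, y) = 303*y
1/(f(543, 194) + 427521) = 1/(303*194 + 427521) = 1/(58782 + 427521) = 1/486303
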